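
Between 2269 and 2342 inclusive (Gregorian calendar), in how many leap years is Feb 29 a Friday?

2

Leap years in 2269–2342: 17 of them.
Feb 29 weekday advances by 5 (mod 7) from one leap year to the next four years later (or differs when a century non-leap intervenes).
Leap-day weekdays: 2272:Thu 2276:Tue 2280:Sun 2284:Fri✓ 2288:Wed 2292:Mon 2296:Sat 2304:Mon 2308:Sat 2312:Thu 2316:Tue 2320:Sun 2324:Fri✓ 2328:Wed 2332:Mon 2336:Sat 2340:Thu
Friday: 2284, 2324 → 2.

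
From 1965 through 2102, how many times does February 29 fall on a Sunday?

Leap years in 1965–2102: 33 of them.
Feb 29 weekday advances by 5 (mod 7) from one leap year to the next four years later (or differs when a century non-leap intervenes).
Leap-day weekdays: 1968:Thu 1972:Tue 1976:Sun✓ 1980:Fri 1984:Wed 1988:Mon 1992:Sat 1996:Thu 2000:Tue 2004:Sun✓ 2008:Fri 2012:Wed 2016:Mon …(7 more)… 2048:Sat 2052:Thu 2056:Tue 2060:Sun✓ 2064:Fri 2068:Wed 2072:Mon 2076:Sat 2080:Thu 2084:Tue 2088:Sun✓ 2092:Fri 2096:Wed
Sunday: 1976, 2004, 2032, 2060, 2088 → 5.

5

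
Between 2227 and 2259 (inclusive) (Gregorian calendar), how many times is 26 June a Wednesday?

4

Track 26 June's weekday year by year (advancing +1, or +2 across a Feb 29):
  2227: Tue  2228: Thu (+2)  2229: Fri (+1)  2230: Sat (+1)  2231: Sun (+1)
  2232: Tue (+2)  2233: Wed (+1) ✓  2234: Thu (+1)  2235: Fri (+1)  2236: Sun (+2)
  2237: Mon (+1)  2238: Tue (+1)  2239: Wed (+1) ✓  2240: Fri (+2)  … (5 more years) …
  2246: Fri (+1)  2247: Sat (+1)  2248: Mon (+2)  2249: Tue (+1)  2250: Wed (+1) ✓
  2251: Thu (+1)  2252: Sat (+2)  2253: Sun (+1)  2254: Mon (+1)  2255: Tue (+1)
  2256: Thu (+2)  2257: Fri (+1)  2258: Sat (+1)  2259: Sun (+1)
Wednesday years: 2233, 2239, 2244, 2250 — 4 in total.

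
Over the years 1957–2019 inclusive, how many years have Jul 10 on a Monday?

Track Jul 10's weekday year by year (advancing +1, or +2 across a Feb 29):
  1957: Wed  1958: Thu (+1)  1959: Fri (+1)  1960: Sun (+2)  1961: Mon (+1) ✓
  1962: Tue (+1)  1963: Wed (+1)  1964: Fri (+2)  1965: Sat (+1)  1966: Sun (+1)
  1967: Mon (+1) ✓  1968: Wed (+2)  1969: Thu (+1)  1970: Fri (+1)  … (35 more years) …
  2006: Mon (+1) ✓  2007: Tue (+1)  2008: Thu (+2)  2009: Fri (+1)  2010: Sat (+1)
  2011: Sun (+1)  2012: Tue (+2)  2013: Wed (+1)  2014: Thu (+1)  2015: Fri (+1)
  2016: Sun (+2)  2017: Mon (+1) ✓  2018: Tue (+1)  2019: Wed (+1)
Monday years: 1961, 1967, 1972, 1978, 1989, 1995, 2000, 2006, 2017 — 9 in total.

9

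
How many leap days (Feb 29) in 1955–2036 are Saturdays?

3

Leap years in 1955–2036: 21 of them.
Feb 29 weekday advances by 5 (mod 7) from one leap year to the next four years later (or differs when a century non-leap intervenes).
Leap-day weekdays: 1956:Wed 1960:Mon 1964:Sat✓ 1968:Thu 1972:Tue 1976:Sun 1980:Fri 1984:Wed 1988:Mon 1992:Sat✓ 1996:Thu 2000:Tue 2004:Sun 2008:Fri 2012:Wed 2016:Mon 2020:Sat✓ 2024:Thu 2028:Tue 2032:Sun 2036:Fri
Saturday: 1964, 1992, 2020 → 3.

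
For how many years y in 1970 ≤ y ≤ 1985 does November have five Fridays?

November has 30 days; it has five Fridays when Friday falls among the first (month-length − 28) days — i.e. when November 1 is one of Friday/Thursday.
November 1 by year: 1970:Sun 1971:Mon 1972:Wed 1973:Thu✓ 1974:Fri✓ 1975:Sat 1976:Mon 1977:Tue 1978:Wed 1979:Thu✓ 1980:Sat 1981:Sun 1982:Mon 1983:Tue 1984:Thu✓ 1985:Fri✓
Years with five Fridays: 1973, 1974, 1979, 1984, 1985 → 5.

5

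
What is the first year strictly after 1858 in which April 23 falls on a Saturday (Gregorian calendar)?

From one year to the next, a fixed date's weekday advances by 1, or by 2 when a Feb 29 lies between the two dates.
1858: April 23 is Friday.
1859: Saturday (+1)
April 23 falls on a Saturday in 1859.

1859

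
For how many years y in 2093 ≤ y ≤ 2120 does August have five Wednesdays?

12

August has 31 days; it has five Wednesdays when Wednesday falls among the first (month-length − 28) days — i.e. when August 1 is one of Wednesday/Tuesday/Monday.
August 1 by year: 2093:Sat 2094:Sun 2095:Mon✓ 2096:Wed✓ 2097:Thu 2098:Fri 2099:Sat 2100:Sun 2101:Mon✓ 2102:Tue✓ 2103:Wed✓ 2104:Fri 2105:Sat 2106:Sun 2107:Mon✓ 2108:Wed✓ 2109:Thu 2110:Fri 2111:Sat 2112:Mon✓ 2113:Tue✓ 2114:Wed✓ 2115:Thu 2116:Sat 2117:Sun 2118:Mon✓ 2119:Tue✓ 2120:Thu
Years with five Wednesdays: 2095, 2096, 2101, 2102, 2103, 2107, 2108, 2112, 2113, 2114, 2118, 2119 → 12.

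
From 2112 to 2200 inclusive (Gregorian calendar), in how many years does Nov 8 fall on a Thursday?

Track Nov 8's weekday year by year (advancing +1, or +2 across a Feb 29):
  2112: Tue  2113: Wed (+1)  2114: Thu (+1) ✓  2115: Fri (+1)  2116: Sun (+2)
  2117: Mon (+1)  2118: Tue (+1)  2119: Wed (+1)  2120: Fri (+2)  2121: Sat (+1)
  2122: Sun (+1)  2123: Mon (+1)  2124: Wed (+2)  2125: Thu (+1) ✓  … (61 more years) …
  2187: Thu (+1) ✓  2188: Sat (+2)  2189: Sun (+1)  2190: Mon (+1)  2191: Tue (+1)
  2192: Thu (+2) ✓  2193: Fri (+1)  2194: Sat (+1)  2195: Sun (+1)  2196: Tue (+2)
  2197: Wed (+1)  2198: Thu (+1) ✓  2199: Fri (+1)  2200: Sat (+1)
Thursday years: 2114, 2125, 2131, 2136, 2142, 2153, 2159, 2164, 2170, 2181, 2187, 2192, 2198 — 13 in total.

13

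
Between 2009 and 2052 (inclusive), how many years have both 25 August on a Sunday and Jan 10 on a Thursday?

5

Check each year's weekday for 25 August and Jan 10:
  2009: Tue/Sat  2010: Wed/Sun  2011: Thu/Mon  2012: Sat/Tue  2013: Sun/Thu ✓  2014: Mon/Fri  2015: Tue/Sat  2016: Thu/Sun  2017: Fri/Tue  2018: Sat/Wed  2019: Sun/Thu ✓  2020: Tue/Fri  2021: Wed/Sun  2022: Thu/Mon  …(16 more)…  2039: Thu/Mon  2040: Sat/Tue  2041: Sun/Thu ✓  2042: Mon/Fri  2043: Tue/Sat  2044: Thu/Sun  2045: Fri/Tue  2046: Sat/Wed  2047: Sun/Thu ✓  2048: Tue/Fri  2049: Wed/Sun  2050: Thu/Mon  2051: Fri/Tue  2052: Sun/Wed
Both conditions hold in: 2013, 2019, 2030, 2041, 2047 — 5.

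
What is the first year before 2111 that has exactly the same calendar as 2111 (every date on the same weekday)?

2105

Two years share a calendar iff Jan 1 falls on the same weekday and both are leap or both are common. 2111: Jan 1 is Thursday, common year.
2110: Jan 1 Wednesday, common
2109: Jan 1 Tuesday, common
2108: Jan 1 Sunday, leap
2107: Jan 1 Saturday, common
2106: Jan 1 Friday, common
2105: Jan 1 Thursday, common
2105 matches on both conditions.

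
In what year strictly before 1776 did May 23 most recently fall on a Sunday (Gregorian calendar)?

From one year to the next, a fixed date's weekday advances by 1, or by 2 when a Feb 29 lies between the two dates.
1776: May 23 is Thursday.
1775: Tuesday (−2)
1774: Monday (−1)
1773: Sunday (−1)
May 23 falls on a Sunday in 1773.

1773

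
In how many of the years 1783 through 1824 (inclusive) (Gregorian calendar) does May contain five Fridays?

19

May has 31 days; it has five Fridays when Friday falls among the first (month-length − 28) days — i.e. when May 1 is one of Friday/Thursday/Wednesday.
May 1 by year: 1783:Thu✓ 1784:Sat 1785:Sun 1786:Mon 1787:Tue 1788:Thu✓ 1789:Fri✓ 1790:Sat 1791:Sun 1792:Tue 1793:Wed✓ 1794:Thu✓ 1795:Fri✓ 1796:Sun 1797:Mon …(12 more)… 1810:Tue 1811:Wed✓ 1812:Fri✓ 1813:Sat 1814:Sun 1815:Mon 1816:Wed✓ 1817:Thu✓ 1818:Fri✓ 1819:Sat 1820:Mon 1821:Tue 1822:Wed✓ 1823:Thu✓ 1824:Sat
Years with five Fridays: 1783, 1788, 1789, 1793, 1794, 1795, 1799, 1800, 1801, 1805, 1806, 1807, 1811, 1812, 1816, 1817, 1818, 1822, 1823 → 19.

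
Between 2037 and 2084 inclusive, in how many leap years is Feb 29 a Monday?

2

Leap years in 2037–2084: 12 of them.
Feb 29 weekday advances by 5 (mod 7) from one leap year to the next four years later (or differs when a century non-leap intervenes).
Leap-day weekdays: 2040:Wed 2044:Mon✓ 2048:Sat 2052:Thu 2056:Tue 2060:Sun 2064:Fri 2068:Wed 2072:Mon✓ 2076:Sat 2080:Thu 2084:Tue
Monday: 2044, 2072 → 2.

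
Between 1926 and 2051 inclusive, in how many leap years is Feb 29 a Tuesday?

4

Leap years in 1926–2051: 31 of them.
Feb 29 weekday advances by 5 (mod 7) from one leap year to the next four years later (or differs when a century non-leap intervenes).
Leap-day weekdays: 1928:Wed 1932:Mon 1936:Sat 1940:Thu 1944:Tue✓ 1948:Sun 1952:Fri 1956:Wed 1960:Mon 1964:Sat 1968:Thu 1972:Tue✓ 1976:Sun …(5 more)… 2000:Tue✓ 2004:Sun 2008:Fri 2012:Wed 2016:Mon 2020:Sat 2024:Thu 2028:Tue✓ 2032:Sun 2036:Fri 2040:Wed 2044:Mon 2048:Sat
Tuesday: 1944, 1972, 2000, 2028 → 4.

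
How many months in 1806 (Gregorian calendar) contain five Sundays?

A month of length L has five Sundays iff its first Sunday is on day ≤ L−28 (so day 1–3 in a 31-day month, 1–2 in a 30-day month, day 1 in a leap February).
Checking each month of 1806: Jan starts Wed (31d); Feb starts Sat (28d); Mar starts Sat (31d) ✓; Apr starts Tue (30d); May starts Thu (31d); Jun starts Sun (30d) ✓; Jul starts Tue (31d); Aug starts Fri (31d) ✓; Sep starts Mon (30d); Oct starts Wed (31d); Nov starts Sat (30d) ✓; Dec starts Mon (31d).
Five-Sunday months: March, June, August, November → 4.

4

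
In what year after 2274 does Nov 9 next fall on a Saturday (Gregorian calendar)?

2278

From one year to the next, a fixed date's weekday advances by 1, or by 2 when a Feb 29 lies between the two dates.
2274: November 9 is Monday.
2275: Tuesday (+1)
2276: Thursday (+2)
2277: Friday (+1)
2278: Saturday (+1)
Nov 9 falls on a Saturday in 2278.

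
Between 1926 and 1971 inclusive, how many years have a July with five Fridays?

July has 31 days; it has five Fridays when Friday falls among the first (month-length − 28) days — i.e. when July 1 is one of Friday/Thursday/Wednesday.
July 1 by year: 1926:Thu✓ 1927:Fri✓ 1928:Sun 1929:Mon 1930:Tue 1931:Wed✓ 1932:Fri✓ 1933:Sat 1934:Sun 1935:Mon 1936:Wed✓ 1937:Thu✓ 1938:Fri✓ 1939:Sat 1940:Mon …(16 more)… 1957:Mon 1958:Tue 1959:Wed✓ 1960:Fri✓ 1961:Sat 1962:Sun 1963:Mon 1964:Wed✓ 1965:Thu✓ 1966:Fri✓ 1967:Sat 1968:Mon 1969:Tue 1970:Wed✓ 1971:Thu✓
Years with five Fridays: 1926, 1927, 1931, 1932, 1936, 1937, 1938, 1942, 1943, 1948, 1949, 1953, 1954, 1955, 1959, 1960, 1964, 1965, 1966, 1970, 1971 → 21.

21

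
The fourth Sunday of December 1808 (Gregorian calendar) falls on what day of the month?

25

December 1, 1808 is a Thursday, so the first Sunday is the 4th.
The fourth Sunday is 4 + 21 = 25.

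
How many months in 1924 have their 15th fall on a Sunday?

1

Check the 15th of each month of 1924: Jan 15: Tue, Feb 15: Fri, Mar 15: Sat, Apr 15: Tue, May 15: Thu, Jun 15: Sun, Jul 15: Tue, Aug 15: Fri, Sep 15: Mon, Oct 15: Wed, Nov 15: Sat, Dec 15: Mon.
Sunday occurs in June — 1 month.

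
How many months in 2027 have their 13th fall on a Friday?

Check the 13th of each month of 2027: Jan 13: Wed, Feb 13: Sat, Mar 13: Sat, Apr 13: Tue, May 13: Thu, Jun 13: Sun, Jul 13: Tue, Aug 13: Fri, Sep 13: Mon, Oct 13: Wed, Nov 13: Sat, Dec 13: Mon.
Friday occurs in August — 1 month.

1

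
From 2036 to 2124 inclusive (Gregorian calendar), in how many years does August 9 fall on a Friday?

Track August 9's weekday year by year (advancing +1, or +2 across a Feb 29):
  2036: Sat  2037: Sun (+1)  2038: Mon (+1)  2039: Tue (+1)  2040: Thu (+2)
  2041: Fri (+1) ✓  2042: Sat (+1)  2043: Sun (+1)  2044: Tue (+2)  2045: Wed (+1)
  2046: Thu (+1)  2047: Fri (+1) ✓  2048: Sun (+2)  2049: Mon (+1)  … (61 more years) …
  2111: Sun (+1)  2112: Tue (+2)  2113: Wed (+1)  2114: Thu (+1)  2115: Fri (+1) ✓
  2116: Sun (+2)  2117: Mon (+1)  2118: Tue (+1)  2119: Wed (+1)  2120: Fri (+2) ✓
  2121: Sat (+1)  2122: Sun (+1)  2123: Mon (+1)  2124: Wed (+2)
Friday years: 2041, 2047, 2052, 2058, 2069, 2075, 2080, 2086, 2097, 2109, 2115, 2120 — 12 in total.

12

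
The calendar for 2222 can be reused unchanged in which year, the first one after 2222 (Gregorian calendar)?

Two years share a calendar iff Jan 1 falls on the same weekday and both are leap or both are common. 2222: Jan 1 is Tuesday, common year.
2223: Jan 1 Wednesday, common
2224: Jan 1 Thursday, leap
2225: Jan 1 Saturday, common
2226: Jan 1 Sunday, common
2227: Jan 1 Monday, common
2228: Jan 1 Tuesday, leap
2229: Jan 1 Thursday, common
2230: Jan 1 Friday, common
2231: Jan 1 Saturday, common
2232: Jan 1 Sunday, leap
2233: Jan 1 Tuesday, common
2233 matches on both conditions.

2233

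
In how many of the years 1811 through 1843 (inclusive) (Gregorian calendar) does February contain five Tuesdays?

1

February has 28 days (29 in leap years); it has five Tuesdays when Tuesday falls among the first (month-length − 28) days — i.e. when February 1 is Tuesday in a leap year (never in a common year).
February 1 by year: 1811:Fri 1812:Sat 1813:Mon 1814:Tue 1815:Wed 1816:Thu 1817:Sat 1818:Sun 1819:Mon 1820:Tue✓ 1821:Thu 1822:Fri 1823:Sat 1824:Sun 1825:Tue …(3 more)… 1829:Sun 1830:Mon 1831:Tue 1832:Wed 1833:Fri 1834:Sat 1835:Sun 1836:Mon 1837:Wed 1838:Thu 1839:Fri 1840:Sat 1841:Mon 1842:Tue 1843:Wed
Years with five Tuesdays: 1820 → 1.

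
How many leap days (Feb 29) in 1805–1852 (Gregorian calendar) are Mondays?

Leap years in 1805–1852: 12 of them.
Feb 29 weekday advances by 5 (mod 7) from one leap year to the next four years later (or differs when a century non-leap intervenes).
Leap-day weekdays: 1808:Mon✓ 1812:Sat 1816:Thu 1820:Tue 1824:Sun 1828:Fri 1832:Wed 1836:Mon✓ 1840:Sat 1844:Thu 1848:Tue 1852:Sun
Monday: 1808, 1836 → 2.

2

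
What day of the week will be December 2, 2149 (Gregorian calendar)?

Tuesday

January 1, 2149 is a Wednesday.
December 2 is day 336 of the year, i.e. 335 days after Jan 1.
335 mod 7 = 6, so advance 6 weekdays from Wednesday: Tuesday.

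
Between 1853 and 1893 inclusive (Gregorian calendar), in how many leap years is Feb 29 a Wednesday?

Leap years in 1853–1893: 10 of them.
Feb 29 weekday advances by 5 (mod 7) from one leap year to the next four years later (or differs when a century non-leap intervenes).
Leap-day weekdays: 1856:Fri 1860:Wed✓ 1864:Mon 1868:Sat 1872:Thu 1876:Tue 1880:Sun 1884:Fri 1888:Wed✓ 1892:Mon
Wednesday: 1860, 1888 → 2.

2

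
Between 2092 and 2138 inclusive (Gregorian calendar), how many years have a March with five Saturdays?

21

March has 31 days; it has five Saturdays when Saturday falls among the first (month-length − 28) days — i.e. when March 1 is one of Saturday/Friday/Thursday.
March 1 by year: 2092:Sat✓ 2093:Sun 2094:Mon 2095:Tue 2096:Thu✓ 2097:Fri✓ 2098:Sat✓ 2099:Sun 2100:Mon 2101:Tue 2102:Wed 2103:Thu✓ 2104:Sat✓ 2105:Sun 2106:Mon …(17 more)… 2124:Wed 2125:Thu✓ 2126:Fri✓ 2127:Sat✓ 2128:Mon 2129:Tue 2130:Wed 2131:Thu✓ 2132:Sat✓ 2133:Sun 2134:Mon 2135:Tue 2136:Thu✓ 2137:Fri✓ 2138:Sat✓
Years with five Saturdays: 2092, 2096, 2097, 2098, 2103, 2104, 2108, 2109, 2110, 2114, 2115, 2120, 2121, 2125, 2126, 2127, 2131, 2132, 2136, 2137, 2138 → 21.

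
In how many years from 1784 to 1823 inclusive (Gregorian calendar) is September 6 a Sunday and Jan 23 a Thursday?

1

Check each year's weekday for September 6 and Jan 23:
  1784: Mon/Fri  1785: Tue/Sun  1786: Wed/Mon  1787: Thu/Tue  1788: Sat/Wed  1789: Sun/Fri  1790: Mon/Sat  1791: Tue/Sun  1792: Thu/Mon  1793: Fri/Wed  1794: Sat/Thu  1795: Sun/Fri  1796: Tue/Sat  1797: Wed/Mon  …(12 more)…  1810: Thu/Tue  1811: Fri/Wed  1812: Sun/Thu ✓  1813: Mon/Sat  1814: Tue/Sun  1815: Wed/Mon  1816: Fri/Tue  1817: Sat/Thu  1818: Sun/Fri  1819: Mon/Sat  1820: Wed/Sun  1821: Thu/Tue  1822: Fri/Wed  1823: Sat/Thu
Both conditions hold in: 1812 — 1.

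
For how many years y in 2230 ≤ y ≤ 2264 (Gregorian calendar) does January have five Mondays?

January has 31 days; it has five Mondays when Monday falls among the first (month-length − 28) days — i.e. when January 1 is one of Monday/Sunday/Saturday.
January 1 by year: 2230:Fri 2231:Sat✓ 2232:Sun✓ 2233:Tue 2234:Wed 2235:Thu 2236:Fri 2237:Sun✓ 2238:Mon✓ 2239:Tue 2240:Wed 2241:Fri 2242:Sat✓ 2243:Sun✓ 2244:Mon✓ …(5 more)… 2250:Tue 2251:Wed 2252:Thu 2253:Sat✓ 2254:Sun✓ 2255:Mon✓ 2256:Tue 2257:Thu 2258:Fri 2259:Sat✓ 2260:Sun✓ 2261:Tue 2262:Wed 2263:Thu 2264:Fri
Years with five Mondays: 2231, 2232, 2237, 2238, 2242, 2243, 2244, 2248, 2249, 2253, 2254, 2255, 2259, 2260 → 14.

14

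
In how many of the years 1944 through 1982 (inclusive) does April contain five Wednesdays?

11

April has 30 days; it has five Wednesdays when Wednesday falls among the first (month-length − 28) days — i.e. when April 1 is one of Wednesday/Tuesday.
April 1 by year: 1944:Sat 1945:Sun 1946:Mon 1947:Tue✓ 1948:Thu 1949:Fri 1950:Sat 1951:Sun 1952:Tue✓ 1953:Wed✓ 1954:Thu 1955:Fri 1956:Sun 1957:Mon 1958:Tue✓ …(9 more)… 1968:Mon 1969:Tue✓ 1970:Wed✓ 1971:Thu 1972:Sat 1973:Sun 1974:Mon 1975:Tue✓ 1976:Thu 1977:Fri 1978:Sat 1979:Sun 1980:Tue✓ 1981:Wed✓ 1982:Thu
Years with five Wednesdays: 1947, 1952, 1953, 1958, 1959, 1964, 1969, 1970, 1975, 1980, 1981 → 11.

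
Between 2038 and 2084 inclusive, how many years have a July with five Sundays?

July has 31 days; it has five Sundays when Sunday falls among the first (month-length − 28) days — i.e. when July 1 is one of Sunday/Saturday/Friday.
July 1 by year: 2038:Thu 2039:Fri✓ 2040:Sun✓ 2041:Mon 2042:Tue 2043:Wed 2044:Fri✓ 2045:Sat✓ 2046:Sun✓ 2047:Mon 2048:Wed 2049:Thu 2050:Fri✓ 2051:Sat✓ 2052:Mon …(17 more)… 2070:Tue 2071:Wed 2072:Fri✓ 2073:Sat✓ 2074:Sun✓ 2075:Mon 2076:Wed 2077:Thu 2078:Fri✓ 2079:Sat✓ 2080:Mon 2081:Tue 2082:Wed 2083:Thu 2084:Sat✓
Years with five Sundays: 2039, 2040, 2044, 2045, 2046, 2050, 2051, 2056, 2057, 2061, 2062, 2063, 2067, 2068, 2072, 2073, 2074, 2078, 2079, 2084 → 20.

20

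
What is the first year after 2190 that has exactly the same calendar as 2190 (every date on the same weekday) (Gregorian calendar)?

Two years share a calendar iff Jan 1 falls on the same weekday and both are leap or both are common. 2190: Jan 1 is Friday, common year.
2191: Jan 1 Saturday, common
2192: Jan 1 Sunday, leap
2193: Jan 1 Tuesday, common
2194: Jan 1 Wednesday, common
2195: Jan 1 Thursday, common
2196: Jan 1 Friday, leap
2197: Jan 1 Sunday, common
2198: Jan 1 Monday, common
2199: Jan 1 Tuesday, common
2200: Jan 1 Wednesday, common
2201: Jan 1 Thursday, common
2202: Jan 1 Friday, common
2202 matches on both conditions.

2202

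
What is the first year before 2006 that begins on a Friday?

1999

Jan 1 advances by 2 weekdays after a leap year and by 1 after a common year.
2006: Jan 1 is Sunday.
2005: Saturday
2004: Thursday (leap)
2003: Wednesday
2002: Tuesday
2001: Monday
2000: Saturday (leap)
1999: Friday
1999 begins on a Friday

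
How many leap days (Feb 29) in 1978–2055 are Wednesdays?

Leap years in 1978–2055: 19 of them.
Feb 29 weekday advances by 5 (mod 7) from one leap year to the next four years later (or differs when a century non-leap intervenes).
Leap-day weekdays: 1980:Fri 1984:Wed✓ 1988:Mon 1992:Sat 1996:Thu 2000:Tue 2004:Sun 2008:Fri 2012:Wed✓ 2016:Mon 2020:Sat 2024:Thu 2028:Tue 2032:Sun 2036:Fri 2040:Wed✓ 2044:Mon 2048:Sat 2052:Thu
Wednesday: 1984, 2012, 2040 → 3.

3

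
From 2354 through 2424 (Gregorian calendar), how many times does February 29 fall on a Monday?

Leap years in 2354–2424: 18 of them.
Feb 29 weekday advances by 5 (mod 7) from one leap year to the next four years later (or differs when a century non-leap intervenes).
Leap-day weekdays: 2356:Wed 2360:Mon✓ 2364:Sat 2368:Thu 2372:Tue 2376:Sun 2380:Fri 2384:Wed 2388:Mon✓ 2392:Sat 2396:Thu 2400:Tue 2404:Sun 2408:Fri 2412:Wed 2416:Mon✓ 2420:Sat 2424:Thu
Monday: 2360, 2388, 2416 → 3.

3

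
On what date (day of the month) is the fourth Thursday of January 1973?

25

January 1, 1973 is a Monday, so the first Thursday is the 4th.
The fourth Thursday is 4 + 21 = 25.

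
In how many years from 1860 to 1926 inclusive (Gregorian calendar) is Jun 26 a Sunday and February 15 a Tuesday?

6

Check each year's weekday for Jun 26 and February 15:
  1860: Tue/Wed  1861: Wed/Fri  1862: Thu/Sat  1863: Fri/Sun  1864: Sun/Mon  1865: Mon/Wed  1866: Tue/Thu  1867: Wed/Fri  1868: Fri/Sat  1869: Sat/Mon  1870: Sun/Tue ✓  1871: Mon/Wed  1872: Wed/Thu  1873: Thu/Sat  …(39 more)…  1913: Thu/Sat  1914: Fri/Sun  1915: Sat/Mon  1916: Mon/Tue  1917: Tue/Thu  1918: Wed/Fri  1919: Thu/Sat  1920: Sat/Sun  1921: Sun/Tue ✓  1922: Mon/Wed  1923: Tue/Thu  1924: Thu/Fri  1925: Fri/Sun  1926: Sat/Mon
Both conditions hold in: 1870, 1881, 1887, 1898, 1910, 1921 — 6.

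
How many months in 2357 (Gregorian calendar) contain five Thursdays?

A month of length L has five Thursdays iff its first Thursday is on day ≤ L−28 (so day 1–3 in a 31-day month, 1–2 in a 30-day month, day 1 in a leap February).
Checking each month of 2357: Jan starts Tue (31d) ✓; Feb starts Fri (28d); Mar starts Fri (31d); Apr starts Mon (30d); May starts Wed (31d) ✓; Jun starts Sat (30d); Jul starts Mon (31d); Aug starts Thu (31d) ✓; Sep starts Sun (30d); Oct starts Tue (31d) ✓; Nov starts Fri (30d); Dec starts Sun (31d).
Five-Thursday months: January, May, August, October → 4.

4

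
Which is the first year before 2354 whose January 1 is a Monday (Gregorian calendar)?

Jan 1 advances by 2 weekdays after a leap year and by 1 after a common year.
2354: Jan 1 is Friday.
2353: Thursday
2352: Tuesday (leap)
2351: Monday
2351 begins on a Monday

2351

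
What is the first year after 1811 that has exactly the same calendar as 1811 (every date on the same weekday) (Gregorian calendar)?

1822

Two years share a calendar iff Jan 1 falls on the same weekday and both are leap or both are common. 1811: Jan 1 is Tuesday, common year.
1812: Jan 1 Wednesday, leap
1813: Jan 1 Friday, common
1814: Jan 1 Saturday, common
1815: Jan 1 Sunday, common
1816: Jan 1 Monday, leap
1817: Jan 1 Wednesday, common
1818: Jan 1 Thursday, common
1819: Jan 1 Friday, common
1820: Jan 1 Saturday, leap
1821: Jan 1 Monday, common
1822: Jan 1 Tuesday, common
1822 matches on both conditions.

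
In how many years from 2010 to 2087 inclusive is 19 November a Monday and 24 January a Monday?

0

Check each year's weekday for 19 November and 24 January:
  2010: Fri/Sun  2011: Sat/Mon  2012: Mon/Tue  2013: Tue/Thu  2014: Wed/Fri  2015: Thu/Sat  2016: Sat/Sun  2017: Sun/Tue  2018: Mon/Wed  2019: Tue/Thu  2020: Thu/Fri  2021: Fri/Sun  2022: Sat/Mon  2023: Sun/Tue  …(50 more)…  2074: Mon/Wed  2075: Tue/Thu  2076: Thu/Fri  2077: Fri/Sun  2078: Sat/Mon  2079: Sun/Tue  2080: Tue/Wed  2081: Wed/Fri  2082: Thu/Sat  2083: Fri/Sun  2084: Sun/Mon  2085: Mon/Wed  2086: Tue/Thu  2087: Wed/Fri
Both conditions hold in: no year — 0.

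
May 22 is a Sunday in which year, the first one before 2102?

2101

From one year to the next, a fixed date's weekday advances by 1, or by 2 when a Feb 29 lies between the two dates.
2102: May 22 is Monday.
2101: Sunday (−1)
May 22 falls on a Sunday in 2101.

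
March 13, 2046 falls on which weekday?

January 1, 2046 is a Monday.
March 13 is day 72 of the year, i.e. 71 days after Jan 1.
71 mod 7 = 1, so advance 1 weekday from Monday: Tuesday.

Tuesday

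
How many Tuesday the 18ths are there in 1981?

1

Check the 18th of each month of 1981: Jan 18: Sun, Feb 18: Wed, Mar 18: Wed, Apr 18: Sat, May 18: Mon, Jun 18: Thu, Jul 18: Sat, Aug 18: Tue, Sep 18: Fri, Oct 18: Sun, Nov 18: Wed, Dec 18: Fri.
Tuesday occurs in August — 1 month.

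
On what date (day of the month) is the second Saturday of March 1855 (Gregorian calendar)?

March 1, 1855 is a Thursday, so the first Saturday is the 3rd.
The second Saturday is 3 + 7 = 10.

10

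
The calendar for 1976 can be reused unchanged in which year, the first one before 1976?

1948

Two years share a calendar iff Jan 1 falls on the same weekday and both are leap or both are common. 1976: Jan 1 is Thursday, leap year.
1975: Jan 1 Wednesday, common
1974: Jan 1 Tuesday, common
1973: Jan 1 Monday, common
1972: Jan 1 Saturday, leap
1971: Jan 1 Friday, common
1970: Jan 1 Thursday, common
1969: Jan 1 Wednesday, common
1968: Jan 1 Monday, leap
1967: Jan 1 Sunday, common
1966: Jan 1 Saturday, common
1965: Jan 1 Friday, common
1964: Jan 1 Wednesday, leap
1963: Jan 1 Tuesday, common
1962: Jan 1 Monday, common
1961: Jan 1 Sunday, common
1960: Jan 1 Friday, leap
1959: Jan 1 Thursday, common
1958: Jan 1 Wednesday, common
1957: Jan 1 Tuesday, common
1956: Jan 1 Sunday, leap
1955: Jan 1 Saturday, common
1954: Jan 1 Friday, common
1953: Jan 1 Thursday, common
1952: Jan 1 Tuesday, leap
1951: Jan 1 Monday, common
1950: Jan 1 Sunday, common
1949: Jan 1 Saturday, common
1948: Jan 1 Thursday, leap
1948 matches on both conditions.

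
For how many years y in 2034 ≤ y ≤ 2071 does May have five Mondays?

May has 31 days; it has five Mondays when Monday falls among the first (month-length − 28) days — i.e. when May 1 is one of Monday/Sunday/Saturday.
May 1 by year: 2034:Mon✓ 2035:Tue 2036:Thu 2037:Fri 2038:Sat✓ 2039:Sun✓ 2040:Tue 2041:Wed 2042:Thu 2043:Fri 2044:Sun✓ 2045:Mon✓ 2046:Tue 2047:Wed 2048:Fri …(8 more)… 2057:Tue 2058:Wed 2059:Thu 2060:Sat✓ 2061:Sun✓ 2062:Mon✓ 2063:Tue 2064:Thu 2065:Fri 2066:Sat✓ 2067:Sun✓ 2068:Tue 2069:Wed 2070:Thu 2071:Fri
Years with five Mondays: 2034, 2038, 2039, 2044, 2045, 2049, 2050, 2051, 2055, 2056, 2060, 2061, 2062, 2066, 2067 → 15.

15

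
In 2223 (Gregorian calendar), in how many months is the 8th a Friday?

Check the 8th of each month of 2223: Jan 8: Wed, Feb 8: Sat, Mar 8: Sat, Apr 8: Tue, May 8: Thu, Jun 8: Sun, Jul 8: Tue, Aug 8: Fri, Sep 8: Mon, Oct 8: Wed, Nov 8: Sat, Dec 8: Mon.
Friday occurs in August — 1 month.

1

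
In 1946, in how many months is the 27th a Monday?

1

Check the 27th of each month of 1946: Jan 27: Sun, Feb 27: Wed, Mar 27: Wed, Apr 27: Sat, May 27: Mon, Jun 27: Thu, Jul 27: Sat, Aug 27: Tue, Sep 27: Fri, Oct 27: Sun, Nov 27: Wed, Dec 27: Fri.
Monday occurs in May — 1 month.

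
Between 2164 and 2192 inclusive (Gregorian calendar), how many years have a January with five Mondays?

13

January has 31 days; it has five Mondays when Monday falls among the first (month-length − 28) days — i.e. when January 1 is one of Monday/Sunday/Saturday.
January 1 by year: 2164:Sun✓ 2165:Tue 2166:Wed 2167:Thu 2168:Fri 2169:Sun✓ 2170:Mon✓ 2171:Tue 2172:Wed 2173:Fri 2174:Sat✓ 2175:Sun✓ 2176:Mon✓ 2177:Wed 2178:Thu 2179:Fri 2180:Sat✓ 2181:Mon✓ 2182:Tue 2183:Wed 2184:Thu 2185:Sat✓ 2186:Sun✓ 2187:Mon✓ 2188:Tue 2189:Thu 2190:Fri 2191:Sat✓ 2192:Sun✓
Years with five Mondays: 2164, 2169, 2170, 2174, 2175, 2176, 2180, 2181, 2185, 2186, 2187, 2191, 2192 → 13.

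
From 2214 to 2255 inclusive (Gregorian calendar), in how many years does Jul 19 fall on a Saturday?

6

Track Jul 19's weekday year by year (advancing +1, or +2 across a Feb 29):
  2214: Tue  2215: Wed (+1)  2216: Fri (+2)  2217: Sat (+1) ✓  2218: Sun (+1)
  2219: Mon (+1)  2220: Wed (+2)  2221: Thu (+1)  2222: Fri (+1)  2223: Sat (+1) ✓
  2224: Mon (+2)  2225: Tue (+1)  2226: Wed (+1)  2227: Thu (+1)  … (14 more years) …
  2242: Tue (+1)  2243: Wed (+1)  2244: Fri (+2)  2245: Sat (+1) ✓  2246: Sun (+1)
  2247: Mon (+1)  2248: Wed (+2)  2249: Thu (+1)  2250: Fri (+1)  2251: Sat (+1) ✓
  2252: Mon (+2)  2253: Tue (+1)  2254: Wed (+1)  2255: Thu (+1)
Saturday years: 2217, 2223, 2228, 2234, 2245, 2251 — 6 in total.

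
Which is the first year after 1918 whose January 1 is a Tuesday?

Jan 1 advances by 2 weekdays after a leap year and by 1 after a common year.
1918: Jan 1 is Tuesday.
1919: Wednesday
1920: Thursday (leap)
1921: Saturday
1922: Sunday
1923: Monday
1924: Tuesday (leap)
1924 begins on a Tuesday

1924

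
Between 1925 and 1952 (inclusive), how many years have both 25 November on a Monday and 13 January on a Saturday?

Check each year's weekday for 25 November and 13 January:
  1925: Wed/Tue  1926: Thu/Wed  1927: Fri/Thu  1928: Sun/Fri  1929: Mon/Sun  1930: Tue/Mon  1931: Wed/Tue  1932: Fri/Wed  1933: Sat/Fri  1934: Sun/Sat  1935: Mon/Sun  1936: Wed/Mon  1937: Thu/Wed  1938: Fri/Thu  1939: Sat/Fri  1940: Mon/Sat ✓  1941: Tue/Mon  1942: Wed/Tue  1943: Thu/Wed  1944: Sat/Thu  1945: Sun/Sat  1946: Mon/Sun  1947: Tue/Mon  1948: Thu/Tue  1949: Fri/Thu  1950: Sat/Fri  1951: Sun/Sat  1952: Tue/Sun
Both conditions hold in: 1940 — 1.

1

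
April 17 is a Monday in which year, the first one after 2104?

From one year to the next, a fixed date's weekday advances by 1, or by 2 when a Feb 29 lies between the two dates.
2104: April 17 is Thursday.
2105: Friday (+1)
2106: Saturday (+1)
2107: Sunday (+1)
2108: Tuesday (+2)
2109: Wednesday (+1)
2110: Thursday (+1)
2111: Friday (+1)
2112: Sunday (+2)
2113: Monday (+1)
April 17 falls on a Monday in 2113.

2113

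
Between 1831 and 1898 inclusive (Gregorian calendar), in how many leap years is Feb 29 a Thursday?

Leap years in 1831–1898: 17 of them.
Feb 29 weekday advances by 5 (mod 7) from one leap year to the next four years later (or differs when a century non-leap intervenes).
Leap-day weekdays: 1832:Wed 1836:Mon 1840:Sat 1844:Thu✓ 1848:Tue 1852:Sun 1856:Fri 1860:Wed 1864:Mon 1868:Sat 1872:Thu✓ 1876:Tue 1880:Sun 1884:Fri 1888:Wed 1892:Mon 1896:Sat
Thursday: 1844, 1872 → 2.

2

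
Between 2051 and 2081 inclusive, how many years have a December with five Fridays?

13

December has 31 days; it has five Fridays when Friday falls among the first (month-length − 28) days — i.e. when December 1 is one of Friday/Thursday/Wednesday.
December 1 by year: 2051:Fri✓ 2052:Sun 2053:Mon 2054:Tue 2055:Wed✓ 2056:Fri✓ 2057:Sat 2058:Sun 2059:Mon 2060:Wed✓ 2061:Thu✓ 2062:Fri✓ 2063:Sat 2064:Mon 2065:Tue 2066:Wed✓ 2067:Thu✓ 2068:Sat 2069:Sun 2070:Mon 2071:Tue 2072:Thu✓ 2073:Fri✓ 2074:Sat 2075:Sun 2076:Tue 2077:Wed✓ 2078:Thu✓ 2079:Fri✓ 2080:Sun 2081:Mon
Years with five Fridays: 2051, 2055, 2056, 2060, 2061, 2062, 2066, 2067, 2072, 2073, 2077, 2078, 2079 → 13.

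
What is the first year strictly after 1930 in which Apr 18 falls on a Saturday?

From one year to the next, a fixed date's weekday advances by 1, or by 2 when a Feb 29 lies between the two dates.
1930: April 18 is Friday.
1931: Saturday (+1)
Apr 18 falls on a Saturday in 1931.

1931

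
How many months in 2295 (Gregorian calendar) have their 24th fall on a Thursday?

2

Check the 24th of each month of 2295: Jan 24: Thu, Feb 24: Sun, Mar 24: Sun, Apr 24: Wed, May 24: Fri, Jun 24: Mon, Jul 24: Wed, Aug 24: Sat, Sep 24: Tue, Oct 24: Thu, Nov 24: Sun, Dec 24: Tue.
Thursday occurs in January, October — 2 months.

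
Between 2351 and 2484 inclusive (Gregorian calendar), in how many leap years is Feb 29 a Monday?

Leap years in 2351–2484: 34 of them.
Feb 29 weekday advances by 5 (mod 7) from one leap year to the next four years later (or differs when a century non-leap intervenes).
Leap-day weekdays: 2352:Fri 2356:Wed 2360:Mon✓ 2364:Sat 2368:Thu 2372:Tue 2376:Sun 2380:Fri 2384:Wed 2388:Mon✓ 2392:Sat 2396:Thu 2400:Tue …(8 more)… 2436:Fri 2440:Wed 2444:Mon✓ 2448:Sat 2452:Thu 2456:Tue 2460:Sun 2464:Fri 2468:Wed 2472:Mon✓ 2476:Sat 2480:Thu 2484:Tue
Monday: 2360, 2388, 2416, 2444, 2472 → 5.

5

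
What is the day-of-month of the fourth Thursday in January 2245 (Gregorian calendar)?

January 1, 2245 is a Wednesday, so the first Thursday is the 2nd.
The fourth Thursday is 2 + 21 = 23.

23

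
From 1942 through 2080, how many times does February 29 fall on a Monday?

Leap years in 1942–2080: 35 of them.
Feb 29 weekday advances by 5 (mod 7) from one leap year to the next four years later (or differs when a century non-leap intervenes).
Leap-day weekdays: 1944:Tue 1948:Sun 1952:Fri 1956:Wed 1960:Mon✓ 1964:Sat 1968:Thu 1972:Tue 1976:Sun 1980:Fri 1984:Wed 1988:Mon✓ 1992:Sat …(9 more)… 2032:Sun 2036:Fri 2040:Wed 2044:Mon✓ 2048:Sat 2052:Thu 2056:Tue 2060:Sun 2064:Fri 2068:Wed 2072:Mon✓ 2076:Sat 2080:Thu
Monday: 1960, 1988, 2016, 2044, 2072 → 5.

5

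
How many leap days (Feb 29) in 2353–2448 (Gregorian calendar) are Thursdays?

3

Leap years in 2353–2448: 24 of them.
Feb 29 weekday advances by 5 (mod 7) from one leap year to the next four years later (or differs when a century non-leap intervenes).
Leap-day weekdays: 2356:Wed 2360:Mon 2364:Sat 2368:Thu✓ 2372:Tue 2376:Sun 2380:Fri 2384:Wed 2388:Mon 2392:Sat 2396:Thu✓ 2400:Tue 2404:Sun 2408:Fri 2412:Wed 2416:Mon 2420:Sat 2424:Thu✓ 2428:Tue 2432:Sun 2436:Fri 2440:Wed 2444:Mon 2448:Sat
Thursday: 2368, 2396, 2424 → 3.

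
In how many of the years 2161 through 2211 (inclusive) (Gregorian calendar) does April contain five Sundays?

April has 30 days; it has five Sundays when Sunday falls among the first (month-length − 28) days — i.e. when April 1 is one of Sunday/Saturday.
April 1 by year: 2161:Wed 2162:Thu 2163:Fri 2164:Sun✓ 2165:Mon 2166:Tue 2167:Wed 2168:Fri 2169:Sat✓ 2170:Sun✓ 2171:Mon 2172:Wed 2173:Thu 2174:Fri 2175:Sat✓ …(21 more)… 2197:Sat✓ 2198:Sun✓ 2199:Mon 2200:Tue 2201:Wed 2202:Thu 2203:Fri 2204:Sun✓ 2205:Mon 2206:Tue 2207:Wed 2208:Fri 2209:Sat✓ 2210:Sun✓ 2211:Mon
Years with five Sundays: 2164, 2169, 2170, 2175, 2180, 2181, 2186, 2187, 2192, 2197, 2198, 2204, 2209, 2210 → 14.

14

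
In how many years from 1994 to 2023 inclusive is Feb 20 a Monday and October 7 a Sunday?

1

Check each year's weekday for Feb 20 and October 7:
  1994: Sun/Fri  1995: Mon/Sat  1996: Tue/Mon  1997: Thu/Tue  1998: Fri/Wed  1999: Sat/Thu  2000: Sun/Sat  2001: Tue/Sun  2002: Wed/Mon  2003: Thu/Tue  2004: Fri/Thu  2005: Sun/Fri  2006: Mon/Sat  2007: Tue/Sun  2008: Wed/Tue  2009: Fri/Wed  2010: Sat/Thu  2011: Sun/Fri  2012: Mon/Sun ✓  2013: Wed/Mon  2014: Thu/Tue  2015: Fri/Wed  2016: Sat/Fri  2017: Mon/Sat  2018: Tue/Sun  2019: Wed/Mon  2020: Thu/Wed  2021: Sat/Thu  2022: Sun/Fri  2023: Mon/Sat
Both conditions hold in: 2012 — 1.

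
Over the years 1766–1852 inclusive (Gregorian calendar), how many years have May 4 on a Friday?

Track May 4's weekday year by year (advancing +1, or +2 across a Feb 29):
  1766: Sun  1767: Mon (+1)  1768: Wed (+2)  1769: Thu (+1)  1770: Fri (+1) ✓
  1771: Sat (+1)  1772: Mon (+2)  1773: Tue (+1)  1774: Wed (+1)  1775: Thu (+1)
  1776: Sat (+2)  1777: Sun (+1)  1778: Mon (+1)  1779: Tue (+1)  … (59 more years) …
  1839: Sat (+1)  1840: Mon (+2)  1841: Tue (+1)  1842: Wed (+1)  1843: Thu (+1)
  1844: Sat (+2)  1845: Sun (+1)  1846: Mon (+1)  1847: Tue (+1)  1848: Thu (+2)
  1849: Fri (+1) ✓  1850: Sat (+1)  1851: Sun (+1)  1852: Tue (+2)
Friday years: 1770, 1781, 1787, 1792, 1798, 1804, 1810, 1821, 1827, 1832, 1838, 1849 — 12 in total.

12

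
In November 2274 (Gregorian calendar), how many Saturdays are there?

4

November 2274 has 30 days and begins on Sunday.
The first Saturday is November 7.
Saturdays fall on 7, 14, 21, 28 — that's 4.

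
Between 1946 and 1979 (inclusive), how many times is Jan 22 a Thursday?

5

Track Jan 22's weekday year by year (advancing +1, or +2 across a Feb 29):
  1946: Tue  1947: Wed (+1)  1948: Thu (+1) ✓  1949: Sat (+2)  1950: Sun (+1)
  1951: Mon (+1)  1952: Tue (+1)  1953: Thu (+2) ✓  1954: Fri (+1)  1955: Sat (+1)
  1956: Sun (+1)  1957: Tue (+2)  1958: Wed (+1)  1959: Thu (+1) ✓  … (6 more years) …
  1966: Sat (+1)  1967: Sun (+1)  1968: Mon (+1)  1969: Wed (+2)  1970: Thu (+1) ✓
  1971: Fri (+1)  1972: Sat (+1)  1973: Mon (+2)  1974: Tue (+1)  1975: Wed (+1)
  1976: Thu (+1) ✓  1977: Sat (+2)  1978: Sun (+1)  1979: Mon (+1)
Thursday years: 1948, 1953, 1959, 1970, 1976 — 5 in total.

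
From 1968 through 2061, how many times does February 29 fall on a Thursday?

Leap years in 1968–2061: 24 of them.
Feb 29 weekday advances by 5 (mod 7) from one leap year to the next four years later (or differs when a century non-leap intervenes).
Leap-day weekdays: 1968:Thu✓ 1972:Tue 1976:Sun 1980:Fri 1984:Wed 1988:Mon 1992:Sat 1996:Thu✓ 2000:Tue 2004:Sun 2008:Fri 2012:Wed 2016:Mon 2020:Sat 2024:Thu✓ 2028:Tue 2032:Sun 2036:Fri 2040:Wed 2044:Mon 2048:Sat 2052:Thu✓ 2056:Tue 2060:Sun
Thursday: 1968, 1996, 2024, 2052 → 4.

4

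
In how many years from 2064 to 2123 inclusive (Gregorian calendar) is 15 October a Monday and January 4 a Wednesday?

Check each year's weekday for 15 October and January 4:
  2064: Wed/Fri  2065: Thu/Sun  2066: Fri/Mon  2067: Sat/Tue  2068: Mon/Wed ✓  2069: Tue/Fri  2070: Wed/Sat  2071: Thu/Sun  2072: Sat/Mon  2073: Sun/Wed  2074: Mon/Thu  2075: Tue/Fri  2076: Thu/Sat  2077: Fri/Mon  …(32 more)…  2110: Wed/Sat  2111: Thu/Sun  2112: Sat/Mon  2113: Sun/Wed  2114: Mon/Thu  2115: Tue/Fri  2116: Thu/Sat  2117: Fri/Mon  2118: Sat/Tue  2119: Sun/Wed  2120: Tue/Thu  2121: Wed/Sat  2122: Thu/Sun  2123: Fri/Mon
Both conditions hold in: 2068, 2096, 2108 — 3.

3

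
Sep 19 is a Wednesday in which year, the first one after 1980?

From one year to the next, a fixed date's weekday advances by 1, or by 2 when a Feb 29 lies between the two dates.
1980: September 19 is Friday.
1981: Saturday (+1)
1982: Sunday (+1)
1983: Monday (+1)
1984: Wednesday (+2)
Sep 19 falls on a Wednesday in 1984.

1984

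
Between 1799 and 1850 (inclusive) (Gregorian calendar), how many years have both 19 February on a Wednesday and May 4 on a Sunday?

6

Check each year's weekday for 19 February and May 4:
  1799: Tue/Sat  1800: Wed/Sun ✓  1801: Thu/Mon  1802: Fri/Tue  1803: Sat/Wed  1804: Sun/Fri  1805: Tue/Sat  1806: Wed/Sun ✓  1807: Thu/Mon  1808: Fri/Wed  1809: Sun/Thu  1810: Mon/Fri  1811: Tue/Sat  1812: Wed/Mon  …(24 more)…  1837: Sun/Thu  1838: Mon/Fri  1839: Tue/Sat  1840: Wed/Mon  1841: Fri/Tue  1842: Sat/Wed  1843: Sun/Thu  1844: Mon/Sat  1845: Wed/Sun ✓  1846: Thu/Mon  1847: Fri/Tue  1848: Sat/Thu  1849: Mon/Fri  1850: Tue/Sat
Both conditions hold in: 1800, 1806, 1817, 1823, 1834, 1845 — 6.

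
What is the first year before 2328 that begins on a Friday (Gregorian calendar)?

Jan 1 advances by 2 weekdays after a leap year and by 1 after a common year.
2328: Jan 1 is Sunday (leap).
2327: Saturday
2326: Friday
2326 begins on a Friday

2326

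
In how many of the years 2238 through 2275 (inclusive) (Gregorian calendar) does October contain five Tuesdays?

16

October has 31 days; it has five Tuesdays when Tuesday falls among the first (month-length − 28) days — i.e. when October 1 is one of Tuesday/Monday/Sunday.
October 1 by year: 2238:Mon✓ 2239:Tue✓ 2240:Thu 2241:Fri 2242:Sat 2243:Sun✓ 2244:Tue✓ 2245:Wed 2246:Thu 2247:Fri 2248:Sun✓ 2249:Mon✓ 2250:Tue✓ 2251:Wed 2252:Fri …(8 more)… 2261:Tue✓ 2262:Wed 2263:Thu 2264:Sat 2265:Sun✓ 2266:Mon✓ 2267:Tue✓ 2268:Thu 2269:Fri 2270:Sat 2271:Sun✓ 2272:Tue✓ 2273:Wed 2274:Thu 2275:Fri
Years with five Tuesdays: 2238, 2239, 2243, 2244, 2248, 2249, 2250, 2254, 2255, 2260, 2261, 2265, 2266, 2267, 2271, 2272 → 16.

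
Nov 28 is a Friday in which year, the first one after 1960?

From one year to the next, a fixed date's weekday advances by 1, or by 2 when a Feb 29 lies between the two dates.
1960: November 28 is Monday.
1961: Tuesday (+1)
1962: Wednesday (+1)
1963: Thursday (+1)
1964: Saturday (+2)
1965: Sunday (+1)
1966: Monday (+1)
1967: Tuesday (+1)
1968: Thursday (+2)
1969: Friday (+1)
Nov 28 falls on a Friday in 1969.

1969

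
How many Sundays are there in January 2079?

5

January 2079 has 31 days and begins on Sunday.
The first Sunday is January 1.
Sundays fall on 1, 8, 15, 22, 29 — that's 5.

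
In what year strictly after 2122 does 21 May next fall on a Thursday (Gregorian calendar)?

2133

From one year to the next, a fixed date's weekday advances by 1, or by 2 when a Feb 29 lies between the two dates.
2122: May 21 is Thursday.
2123: Friday (+1)
2124: Sunday (+2)
2125: Monday (+1)
2126: Tuesday (+1)
2127: Wednesday (+1)
2128: Friday (+2)
2129: Saturday (+1)
2130: Sunday (+1)
2131: Monday (+1)
2132: Wednesday (+2)
2133: Thursday (+1)
21 May falls on a Thursday in 2133.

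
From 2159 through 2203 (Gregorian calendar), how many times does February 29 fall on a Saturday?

Leap years in 2159–2203: 10 of them.
Feb 29 weekday advances by 5 (mod 7) from one leap year to the next four years later (or differs when a century non-leap intervenes).
Leap-day weekdays: 2160:Fri 2164:Wed 2168:Mon 2172:Sat✓ 2176:Thu 2180:Tue 2184:Sun 2188:Fri 2192:Wed 2196:Mon
Saturday: 2172 → 1.

1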